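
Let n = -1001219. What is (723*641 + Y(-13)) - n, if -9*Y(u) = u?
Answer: 13181971/9 ≈ 1.4647e+6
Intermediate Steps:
Y(u) = -u/9
(723*641 + Y(-13)) - n = (723*641 - ⅑*(-13)) - 1*(-1001219) = (463443 + 13/9) + 1001219 = 4171000/9 + 1001219 = 13181971/9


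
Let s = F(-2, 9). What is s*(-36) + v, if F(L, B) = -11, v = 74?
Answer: 470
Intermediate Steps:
s = -11
s*(-36) + v = -11*(-36) + 74 = 396 + 74 = 470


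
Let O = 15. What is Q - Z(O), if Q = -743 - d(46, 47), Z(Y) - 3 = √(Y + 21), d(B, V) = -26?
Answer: -726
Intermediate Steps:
Z(Y) = 3 + √(21 + Y) (Z(Y) = 3 + √(Y + 21) = 3 + √(21 + Y))
Q = -717 (Q = -743 - 1*(-26) = -743 + 26 = -717)
Q - Z(O) = -717 - (3 + √(21 + 15)) = -717 - (3 + √36) = -717 - (3 + 6) = -717 - 1*9 = -717 - 9 = -726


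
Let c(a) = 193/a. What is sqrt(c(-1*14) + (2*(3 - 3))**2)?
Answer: I*sqrt(2702)/14 ≈ 3.7129*I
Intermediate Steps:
sqrt(c(-1*14) + (2*(3 - 3))**2) = sqrt(193/((-1*14)) + (2*(3 - 3))**2) = sqrt(193/(-14) + (2*0)**2) = sqrt(193*(-1/14) + 0**2) = sqrt(-193/14 + 0) = sqrt(-193/14) = I*sqrt(2702)/14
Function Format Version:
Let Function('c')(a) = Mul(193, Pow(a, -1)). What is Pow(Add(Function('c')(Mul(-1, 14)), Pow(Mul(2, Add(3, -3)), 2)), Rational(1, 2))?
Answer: Mul(Rational(1, 14), I, Pow(2702, Rational(1, 2))) ≈ Mul(3.7129, I)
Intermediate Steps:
Pow(Add(Function('c')(Mul(-1, 14)), Pow(Mul(2, Add(3, -3)), 2)), Rational(1, 2)) = Pow(Add(Mul(193, Pow(Mul(-1, 14), -1)), Pow(Mul(2, Add(3, -3)), 2)), Rational(1, 2)) = Pow(Add(Mul(193, Pow(-14, -1)), Pow(Mul(2, 0), 2)), Rational(1, 2)) = Pow(Add(Mul(193, Rational(-1, 14)), Pow(0, 2)), Rational(1, 2)) = Pow(Add(Rational(-193, 14), 0), Rational(1, 2)) = Pow(Rational(-193, 14), Rational(1, 2)) = Mul(Rational(1, 14), I, Pow(2702, Rational(1, 2)))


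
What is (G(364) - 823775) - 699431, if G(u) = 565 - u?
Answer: -1523005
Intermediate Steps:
(G(364) - 823775) - 699431 = ((565 - 1*364) - 823775) - 699431 = ((565 - 364) - 823775) - 699431 = (201 - 823775) - 699431 = -823574 - 699431 = -1523005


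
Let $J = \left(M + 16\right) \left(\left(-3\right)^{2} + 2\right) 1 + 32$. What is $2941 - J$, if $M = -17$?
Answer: $2920$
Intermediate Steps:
$J = 21$ ($J = \left(-17 + 16\right) \left(\left(-3\right)^{2} + 2\right) 1 + 32 = - (9 + 2) 1 + 32 = \left(-1\right) 11 \cdot 1 + 32 = \left(-11\right) 1 + 32 = -11 + 32 = 21$)
$2941 - J = 2941 - 21 = 2920$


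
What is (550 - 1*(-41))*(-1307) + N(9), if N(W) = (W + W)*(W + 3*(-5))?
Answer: -772545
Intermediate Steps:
N(W) = 2*W*(-15 + W) (N(W) = (2*W)*(W - 15) = (2*W)*(-15 + W) = 2*W*(-15 + W))
(550 - 1*(-41))*(-1307) + N(9) = (550 - 1*(-41))*(-1307) + 2*9*(-15 + 9) = (550 + 41)*(-1307) + 2*9*(-6) = 591*(-1307) - 108 = -772437 - 108 = -772545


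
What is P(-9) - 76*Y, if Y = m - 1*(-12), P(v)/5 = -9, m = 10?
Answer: -1717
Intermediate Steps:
P(v) = -45 (P(v) = 5*(-9) = -45)
Y = 22 (Y = 10 - 1*(-12) = 10 + 12 = 22)
P(-9) - 76*Y = -45 - 76*22 = -45 - 1672 = -1717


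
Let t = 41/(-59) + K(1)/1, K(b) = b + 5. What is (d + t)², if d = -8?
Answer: 25281/3481 ≈ 7.2626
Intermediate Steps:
K(b) = 5 + b
t = 313/59 (t = 41/(-59) + (5 + 1)/1 = 41*(-1/59) + 6*1 = -41/59 + 6 = 313/59 ≈ 5.3051)
(d + t)² = (-8 + 313/59)² = (-159/59)² = 25281/3481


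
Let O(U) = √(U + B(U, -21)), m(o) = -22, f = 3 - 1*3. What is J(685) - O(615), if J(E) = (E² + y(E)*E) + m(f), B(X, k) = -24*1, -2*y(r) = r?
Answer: 469181/2 - √591 ≈ 2.3457e+5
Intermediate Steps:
y(r) = -r/2
B(X, k) = -24
f = 0 (f = 3 - 3 = 0)
J(E) = -22 + E²/2 (J(E) = (E² + (-E/2)*E) - 22 = (E² - E²/2) - 22 = E²/2 - 22 = -22 + E²/2)
O(U) = √(-24 + U) (O(U) = √(U - 24) = √(-24 + U))
J(685) - O(615) = (-22 + (½)*685²) - √(-24 + 615) = (-22 + (½)*469225) - √591 = (-22 + 469225/2) - √591 = 469181/2 - √591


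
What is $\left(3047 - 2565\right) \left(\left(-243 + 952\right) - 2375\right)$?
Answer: $-803012$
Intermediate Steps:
$\left(3047 - 2565\right) \left(\left(-243 + 952\right) - 2375\right) = 482 \left(709 - 2375\right) = 482 \left(-1666\right) = -803012$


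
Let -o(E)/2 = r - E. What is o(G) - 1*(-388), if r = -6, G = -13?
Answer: 374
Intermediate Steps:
o(E) = 12 + 2*E (o(E) = -2*(-6 - E) = 12 + 2*E)
o(G) - 1*(-388) = (12 + 2*(-13)) - 1*(-388) = (12 - 26) + 388 = -14 + 388 = 374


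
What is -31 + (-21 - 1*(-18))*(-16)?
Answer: 17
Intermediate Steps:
-31 + (-21 - 1*(-18))*(-16) = -31 + (-21 + 18)*(-16) = -31 - 3*(-16) = -31 + 48 = 17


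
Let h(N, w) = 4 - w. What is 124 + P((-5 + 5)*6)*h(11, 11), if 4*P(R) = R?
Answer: 124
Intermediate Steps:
P(R) = R/4
124 + P((-5 + 5)*6)*h(11, 11) = 124 + (((-5 + 5)*6)/4)*(4 - 1*11) = 124 + ((0*6)/4)*(4 - 11) = 124 + ((1/4)*0)*(-7) = 124 + 0*(-7) = 124 + 0 = 124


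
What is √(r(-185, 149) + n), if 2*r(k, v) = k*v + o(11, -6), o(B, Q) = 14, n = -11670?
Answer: I*√101782/2 ≈ 159.52*I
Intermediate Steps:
r(k, v) = 7 + k*v/2 (r(k, v) = (k*v + 14)/2 = (14 + k*v)/2 = 7 + k*v/2)
√(r(-185, 149) + n) = √((7 + (½)*(-185)*149) - 11670) = √((7 - 27565/2) - 11670) = √(-27551/2 - 11670) = √(-50891/2) = I*√101782/2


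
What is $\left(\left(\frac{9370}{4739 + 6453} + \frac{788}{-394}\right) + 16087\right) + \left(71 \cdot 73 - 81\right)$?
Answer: $\frac{118567137}{5596} \approx 21188.0$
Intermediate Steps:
$\left(\left(\frac{9370}{4739 + 6453} + \frac{788}{-394}\right) + 16087\right) + \left(71 \cdot 73 - 81\right) = \left(\left(\frac{9370}{11192} + 788 \left(- \frac{1}{394}\right)\right) + 16087\right) + \left(5183 - 81\right) = \left(\left(9370 \cdot \frac{1}{11192} - 2\right) + 16087\right) + 5102 = \left(\left(\frac{4685}{5596} - 2\right) + 16087\right) + 5102 = \left(- \frac{6507}{5596} + 16087\right) + 5102 = \frac{90016345}{5596} + 5102 = \frac{118567137}{5596}$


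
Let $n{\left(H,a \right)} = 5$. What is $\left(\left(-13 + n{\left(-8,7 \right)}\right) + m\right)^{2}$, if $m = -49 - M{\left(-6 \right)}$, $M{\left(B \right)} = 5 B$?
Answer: $729$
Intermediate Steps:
$m = -19$ ($m = -49 - 5 \left(-6\right) = -49 - -30 = -49 + 30 = -19$)
$\left(\left(-13 + n{\left(-8,7 \right)}\right) + m\right)^{2} = \left(\left(-13 + 5\right) - 19\right)^{2} = \left(-8 - 19\right)^{2} = \left(-27\right)^{2} = 729$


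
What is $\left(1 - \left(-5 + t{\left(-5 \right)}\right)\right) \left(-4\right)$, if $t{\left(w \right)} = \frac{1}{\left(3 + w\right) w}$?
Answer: $- \frac{118}{5} \approx -23.6$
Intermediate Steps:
$t{\left(w \right)} = \frac{1}{w \left(3 + w\right)}$
$\left(1 - \left(-5 + t{\left(-5 \right)}\right)\right) \left(-4\right) = \left(1 + \left(5 - \frac{1}{\left(-5\right) \left(3 - 5\right)}\right)\right) \left(-4\right) = \left(1 + \left(5 - - \frac{1}{5 \left(-2\right)}\right)\right) \left(-4\right) = \left(1 + \left(5 - \left(- \frac{1}{5}\right) \left(- \frac{1}{2}\right)\right)\right) \left(-4\right) = \left(1 + \left(5 - \frac{1}{10}\right)\right) \left(-4\right) = \left(1 + \frac{49}{10}\right) \left(-4\right) = \frac{59}{10} \left(-4\right) = - \frac{118}{5}$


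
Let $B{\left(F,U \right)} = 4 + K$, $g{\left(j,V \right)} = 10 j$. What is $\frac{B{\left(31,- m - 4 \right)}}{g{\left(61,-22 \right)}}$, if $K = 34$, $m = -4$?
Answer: $\frac{19}{305} \approx 0.062295$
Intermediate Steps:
$B{\left(F,U \right)} = 38$ ($B{\left(F,U \right)} = 4 + 34 = 38$)
$\frac{B{\left(31,- m - 4 \right)}}{g{\left(61,-22 \right)}} = \frac{38}{10 \cdot 61} = \frac{38}{610} = 38 \cdot \frac{1}{610} = \frac{19}{305}$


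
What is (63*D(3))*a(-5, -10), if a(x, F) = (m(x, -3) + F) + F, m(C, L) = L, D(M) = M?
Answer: -4347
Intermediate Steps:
a(x, F) = -3 + 2*F (a(x, F) = (-3 + F) + F = -3 + 2*F)
(63*D(3))*a(-5, -10) = (63*3)*(-3 + 2*(-10)) = 189*(-3 - 20) = 189*(-23) = -4347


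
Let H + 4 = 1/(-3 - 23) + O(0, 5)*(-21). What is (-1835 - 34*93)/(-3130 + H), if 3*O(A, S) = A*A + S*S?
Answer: 129922/86035 ≈ 1.5101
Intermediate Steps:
O(A, S) = A²/3 + S²/3 (O(A, S) = (A*A + S*S)/3 = (A² + S²)/3 = A²/3 + S²/3)
H = -4655/26 (H = -4 + (1/(-3 - 23) + ((⅓)*0² + (⅓)*5²)*(-21)) = -4 + (1/(-26) + ((⅓)*0 + (⅓)*25)*(-21)) = -4 + (-1/26 + (0 + 25/3)*(-21)) = -4 + (-1/26 + (25/3)*(-21)) = -4 + (-1/26 - 175) = -4 - 4551/26 = -4655/26 ≈ -179.04)
(-1835 - 34*93)/(-3130 + H) = (-1835 - 34*93)/(-3130 - 4655/26) = (-1835 - 3162)/(-86035/26) = -4997*(-26/86035) = 129922/86035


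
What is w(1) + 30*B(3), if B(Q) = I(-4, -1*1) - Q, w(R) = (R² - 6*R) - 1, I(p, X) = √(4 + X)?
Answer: -96 + 30*√3 ≈ -44.038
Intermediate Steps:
w(R) = -1 + R² - 6*R
B(Q) = √3 - Q (B(Q) = √(4 - 1*1) - Q = √(4 - 1) - Q = √3 - Q)
w(1) + 30*B(3) = (-1 + 1² - 6*1) + 30*(√3 - 1*3) = (-1 + 1 - 6) + 30*(√3 - 3) = -6 + 30*(-3 + √3) = -6 + (-90 + 30*√3) = -96 + 30*√3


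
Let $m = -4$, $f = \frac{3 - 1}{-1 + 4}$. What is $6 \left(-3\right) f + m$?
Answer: $-16$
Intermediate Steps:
$f = \frac{2}{3} \approx 0.66667$
$6 \left(-3\right) f + m = 6 \left(-3\right) \frac{2}{3} - 4 = \left(-18\right) \frac{2}{3} - 4 = -12 - 4 = -16$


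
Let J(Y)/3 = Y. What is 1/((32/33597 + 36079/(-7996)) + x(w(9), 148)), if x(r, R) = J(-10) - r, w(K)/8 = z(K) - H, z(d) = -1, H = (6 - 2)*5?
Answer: 268641612/35860652165 ≈ 0.0074913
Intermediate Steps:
J(Y) = 3*Y
H = 20 (H = 4*5 = 20)
w(K) = -168 (w(K) = 8*(-1 - 1*20) = 8*(-1 - 20) = 8*(-21) = -168)
x(r, R) = -30 - r (x(r, R) = 3*(-10) - r = -30 - r)
1/((32/33597 + 36079/(-7996)) + x(w(9), 148)) = 1/((32/33597 + 36079/(-7996)) + (-30 - 1*(-168))) = 1/((32*(1/33597) + 36079*(-1/7996)) + (-30 + 168)) = 1/((32/33597 - 36079/7996) + 138) = 1/(-1211890291/268641612 + 138) = 1/(35860652165/268641612) = 268641612/35860652165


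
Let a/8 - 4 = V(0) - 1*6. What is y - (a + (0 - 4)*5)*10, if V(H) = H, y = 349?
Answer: 709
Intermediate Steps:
a = -16 (a = 32 + 8*(0 - 1*6) = 32 + 8*(0 - 6) = 32 + 8*(-6) = 32 - 48 = -16)
y - (a + (0 - 4)*5)*10 = 349 - (-16 + (0 - 4)*5)*10 = 349 - (-16 - 4*5)*10 = 349 - (-16 - 20)*10 = 349 - (-36)*10 = 349 - 1*(-360) = 349 + 360 = 709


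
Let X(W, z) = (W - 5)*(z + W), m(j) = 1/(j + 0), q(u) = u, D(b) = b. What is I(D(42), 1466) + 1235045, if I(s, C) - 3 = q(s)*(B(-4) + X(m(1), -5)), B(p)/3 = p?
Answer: 1235216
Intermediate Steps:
B(p) = 3*p
m(j) = 1/j
X(W, z) = (-5 + W)*(W + z)
I(s, C) = 3 + 4*s (I(s, C) = 3 + s*(3*(-4) + ((1/1)**2 - 5/1 - 5*(-5) - 5/1)) = 3 + s*(-12 + (1**2 - 5*1 + 25 + 1*(-5))) = 3 + s*(-12 + (1 - 5 + 25 - 5)) = 3 + s*(-12 + 16) = 3 + s*4 = 3 + 4*s)
I(D(42), 1466) + 1235045 = (3 + 4*42) + 1235045 = (3 + 168) + 1235045 = 171 + 1235045 = 1235216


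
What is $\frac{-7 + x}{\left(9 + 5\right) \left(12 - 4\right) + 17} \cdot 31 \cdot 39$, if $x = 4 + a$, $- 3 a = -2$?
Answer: $- \frac{2821}{129} \approx -21.868$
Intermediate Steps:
$a = \frac{2}{3}$ ($a = \left(- \frac{1}{3}\right) \left(-2\right) = \frac{2}{3} \approx 0.66667$)
$x = \frac{14}{3}$ ($x = 4 + \frac{2}{3} = \frac{14}{3} \approx 4.6667$)
$\frac{-7 + x}{\left(9 + 5\right) \left(12 - 4\right) + 17} \cdot 31 \cdot 39 = \frac{-7 + \frac{14}{3}}{\left(9 + 5\right) \left(12 - 4\right) + 17} \cdot 31 \cdot 39 = - \frac{7}{3 \left(14 \cdot 8 + 17\right)} 31 \cdot 39 = - \frac{7}{3 \left(112 + 17\right)} 31 \cdot 39 = - \frac{7}{3 \cdot 129} \cdot 31 \cdot 39 = \left(- \frac{7}{3}\right) \frac{1}{129} \cdot 31 \cdot 39 = \left(- \frac{7}{387}\right) 31 \cdot 39 = \left(- \frac{217}{387}\right) 39 = - \frac{2821}{129}$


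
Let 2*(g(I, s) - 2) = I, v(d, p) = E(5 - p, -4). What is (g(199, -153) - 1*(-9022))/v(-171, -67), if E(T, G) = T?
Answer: 18247/144 ≈ 126.72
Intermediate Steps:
v(d, p) = 5 - p
g(I, s) = 2 + I/2
(g(199, -153) - 1*(-9022))/v(-171, -67) = ((2 + (½)*199) - 1*(-9022))/(5 - 1*(-67)) = ((2 + 199/2) + 9022)/(5 + 67) = (203/2 + 9022)/72 = (18247/2)*(1/72) = 18247/144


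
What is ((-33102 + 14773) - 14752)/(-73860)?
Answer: 11027/24620 ≈ 0.44789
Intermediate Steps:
((-33102 + 14773) - 14752)/(-73860) = (-18329 - 14752)*(-1/73860) = -33081*(-1/73860) = 11027/24620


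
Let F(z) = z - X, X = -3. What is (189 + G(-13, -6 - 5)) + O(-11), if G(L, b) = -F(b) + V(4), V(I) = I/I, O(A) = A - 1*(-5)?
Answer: 192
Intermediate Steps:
O(A) = 5 + A (O(A) = A + 5 = 5 + A)
V(I) = 1
F(z) = 3 + z (F(z) = z - 1*(-3) = z + 3 = 3 + z)
G(L, b) = -2 - b (G(L, b) = -(3 + b) + 1 = (-3 - b) + 1 = -2 - b)
(189 + G(-13, -6 - 5)) + O(-11) = (189 + (-2 - (-6 - 5))) + (5 - 11) = (189 + (-2 - 1*(-11))) - 6 = (189 + (-2 + 11)) - 6 = (189 + 9) - 6 = 198 - 6 = 192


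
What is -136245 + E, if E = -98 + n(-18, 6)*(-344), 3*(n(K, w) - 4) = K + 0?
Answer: -135655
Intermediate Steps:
n(K, w) = 4 + K/3 (n(K, w) = 4 + (K + 0)/3 = 4 + K/3)
E = 590 (E = -98 + (4 + (⅓)*(-18))*(-344) = -98 + (4 - 6)*(-344) = -98 - 2*(-344) = -98 + 688 = 590)
-136245 + E = -136245 + 590 = -135655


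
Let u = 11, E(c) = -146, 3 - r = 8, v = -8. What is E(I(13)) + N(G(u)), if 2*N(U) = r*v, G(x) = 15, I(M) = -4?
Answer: -126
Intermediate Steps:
r = -5 (r = 3 - 1*8 = 3 - 8 = -5)
N(U) = 20 (N(U) = (-5*(-8))/2 = (1/2)*40 = 20)
E(I(13)) + N(G(u)) = -146 + 20 = -126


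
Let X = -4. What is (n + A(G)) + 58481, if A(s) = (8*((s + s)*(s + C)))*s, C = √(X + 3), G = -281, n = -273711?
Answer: -355223886 + 1263376*I ≈ -3.5522e+8 + 1.2634e+6*I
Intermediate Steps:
C = I (C = √(-4 + 3) = √(-1) = I ≈ 1.0*I)
A(s) = 16*s²*(I + s) (A(s) = (8*((s + s)*(s + I)))*s = (8*((2*s)*(I + s)))*s = (8*(2*s*(I + s)))*s = (16*s*(I + s))*s = 16*s²*(I + s))
(n + A(G)) + 58481 = (-273711 + 16*(-281)²*(I - 281)) + 58481 = (-273711 + 16*78961*(-281 + I)) + 58481 = (-273711 + (-355008656 + 1263376*I)) + 58481 = (-355282367 + 1263376*I) + 58481 = -355223886 + 1263376*I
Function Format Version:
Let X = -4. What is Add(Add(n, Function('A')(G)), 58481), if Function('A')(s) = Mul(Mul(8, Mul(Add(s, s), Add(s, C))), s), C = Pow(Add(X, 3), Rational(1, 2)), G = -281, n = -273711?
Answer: Add(-355223886, Mul(1263376, I)) ≈ Add(-3.5522e+8, Mul(1.2634e+6, I))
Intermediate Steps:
C = I (C = Pow(Add(-4, 3), Rational(1, 2)) = Pow(-1, Rational(1, 2)) = I ≈ Mul(1.0000, I))
Function('A')(s) = Mul(16, Pow(s, 2), Add(I, s)) (Function('A')(s) = Mul(Mul(8, Mul(Add(s, s), Add(s, I))), s) = Mul(Mul(8, Mul(Mul(2, s), Add(I, s))), s) = Mul(Mul(8, Mul(2, s, Add(I, s))), s) = Mul(Mul(16, s, Add(I, s)), s) = Mul(16, Pow(s, 2), Add(I, s)))
Add(Add(n, Function('A')(G)), 58481) = Add(Add(-273711, Mul(16, Pow(-281, 2), Add(I, -281))), 58481) = Add(Add(-273711, Mul(16, 78961, Add(-281, I))), 58481) = Add(Add(-273711, Add(-355008656, Mul(1263376, I))), 58481) = Add(Add(-355282367, Mul(1263376, I)), 58481) = Add(-355223886, Mul(1263376, I))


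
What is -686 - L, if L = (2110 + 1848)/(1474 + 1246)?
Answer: -934939/1360 ≈ -687.46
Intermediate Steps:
L = 1979/1360 (L = 3958/2720 = 3958*(1/2720) = 1979/1360 ≈ 1.4551)
-686 - L = -686 - 1*1979/1360 = -686 - 1979/1360 = -934939/1360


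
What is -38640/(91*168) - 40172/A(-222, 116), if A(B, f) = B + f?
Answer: 1815636/4823 ≈ 376.45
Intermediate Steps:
-38640/(91*168) - 40172/A(-222, 116) = -38640/(91*168) - 40172/(-222 + 116) = -38640/15288 - 40172/(-106) = -38640*1/15288 - 40172*(-1/106) = -230/91 + 20086/53 = 1815636/4823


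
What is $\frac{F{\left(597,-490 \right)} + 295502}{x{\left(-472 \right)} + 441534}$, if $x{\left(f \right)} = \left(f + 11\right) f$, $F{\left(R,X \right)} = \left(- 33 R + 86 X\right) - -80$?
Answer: $\frac{233741}{659126} \approx 0.35462$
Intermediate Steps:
$F{\left(R,X \right)} = 80 - 33 R + 86 X$ ($F{\left(R,X \right)} = \left(- 33 R + 86 X\right) + 80 = 80 - 33 R + 86 X$)
$x{\left(f \right)} = f \left(11 + f\right)$ ($x{\left(f \right)} = \left(11 + f\right) f = f \left(11 + f\right)$)
$\frac{F{\left(597,-490 \right)} + 295502}{x{\left(-472 \right)} + 441534} = \frac{\left(80 - 19701 + 86 \left(-490\right)\right) + 295502}{- 472 \left(11 - 472\right) + 441534} = \frac{\left(80 - 19701 - 42140\right) + 295502}{\left(-472\right) \left(-461\right) + 441534} = \frac{-61761 + 295502}{217592 + 441534} = \frac{233741}{659126}$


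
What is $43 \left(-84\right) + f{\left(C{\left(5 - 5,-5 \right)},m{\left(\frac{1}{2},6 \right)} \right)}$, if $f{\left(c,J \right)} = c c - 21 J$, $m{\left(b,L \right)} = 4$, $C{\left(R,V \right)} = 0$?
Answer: $-3696$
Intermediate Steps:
$f{\left(c,J \right)} = c^{2} - 21 J$
$43 \left(-84\right) + f{\left(C{\left(5 - 5,-5 \right)},m{\left(\frac{1}{2},6 \right)} \right)} = 43 \left(-84\right) + \left(0^{2} - 84\right) = -3612 + \left(0 - 84\right) = -3612 - 84 = -3696$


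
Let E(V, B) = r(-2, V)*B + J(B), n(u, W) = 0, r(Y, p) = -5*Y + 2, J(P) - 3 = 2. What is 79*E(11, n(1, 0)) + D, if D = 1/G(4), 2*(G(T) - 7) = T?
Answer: 3556/9 ≈ 395.11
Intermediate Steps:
J(P) = 5 (J(P) = 3 + 2 = 5)
G(T) = 7 + T/2
r(Y, p) = 2 - 5*Y
E(V, B) = 5 + 12*B (E(V, B) = (2 - 5*(-2))*B + 5 = (2 + 10)*B + 5 = 12*B + 5 = 5 + 12*B)
D = ⅑ (D = 1/(7 + (½)*4) = 1/(7 + 2) = 1/9 = ⅑ ≈ 0.11111)
79*E(11, n(1, 0)) + D = 79*(5 + 12*0) + ⅑ = 79*(5 + 0) + ⅑ = 79*5 + ⅑ = 395 + ⅑ = 3556/9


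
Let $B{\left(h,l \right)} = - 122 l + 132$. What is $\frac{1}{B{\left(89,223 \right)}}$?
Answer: $- \frac{1}{27074} \approx -3.6936 \cdot 10^{-5}$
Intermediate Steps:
$B{\left(h,l \right)} = 132 - 122 l$
$\frac{1}{B{\left(89,223 \right)}} = \frac{1}{132 - 27206} = \frac{1}{-27074} = - \frac{1}{27074}$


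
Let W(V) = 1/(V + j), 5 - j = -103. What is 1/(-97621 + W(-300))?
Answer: -192/18743233 ≈ -1.0244e-5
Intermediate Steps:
j = 108 (j = 5 - 1*(-103) = 5 + 103 = 108)
W(V) = 1/(108 + V) (W(V) = 1/(V + 108) = 1/(108 + V))
1/(-97621 + W(-300)) = 1/(-97621 + 1/(108 - 300)) = 1/(-97621 + 1/(-192)) = 1/(-97621 - 1/192) = 1/(-18743233/192) = -192/18743233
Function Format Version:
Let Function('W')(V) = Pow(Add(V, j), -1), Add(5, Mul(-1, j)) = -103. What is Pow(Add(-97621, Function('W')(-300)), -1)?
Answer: Rational(-192, 18743233) ≈ -1.0244e-5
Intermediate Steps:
j = 108 (j = Add(5, Mul(-1, -103)) = Add(5, 103) = 108)
Function('W')(V) = Pow(Add(108, V), -1) (Function('W')(V) = Pow(Add(V, 108), -1) = Pow(Add(108, V), -1))
Pow(Add(-97621, Function('W')(-300)), -1) = Pow(Add(-97621, Pow(Add(108, -300), -1)), -1) = Pow(Add(-97621, Pow(-192, -1)), -1) = Pow(Add(-97621, Rational(-1, 192)), -1) = Pow(Rational(-18743233, 192), -1) = Rational(-192, 18743233)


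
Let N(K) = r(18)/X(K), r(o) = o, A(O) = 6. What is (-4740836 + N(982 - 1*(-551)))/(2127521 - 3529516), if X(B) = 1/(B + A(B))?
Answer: 4713134/1401995 ≈ 3.3617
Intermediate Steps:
X(B) = 1/(6 + B) (X(B) = 1/(B + 6) = 1/(6 + B))
N(K) = 108 + 18*K (N(K) = 18/(1/(6 + K)) = 18*(6 + K) = 108 + 18*K)
(-4740836 + N(982 - 1*(-551)))/(2127521 - 3529516) = (-4740836 + (108 + 18*(982 - 1*(-551))))/(2127521 - 3529516) = (-4740836 + (108 + 18*(982 + 551)))/(-1401995) = (-4740836 + (108 + 18*1533))*(-1/1401995) = (-4740836 + (108 + 27594))*(-1/1401995) = (-4740836 + 27702)*(-1/1401995) = -4713134*(-1/1401995) = 4713134/1401995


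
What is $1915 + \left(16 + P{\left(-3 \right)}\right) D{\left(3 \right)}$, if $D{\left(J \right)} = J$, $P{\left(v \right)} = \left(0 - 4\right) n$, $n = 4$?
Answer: $1915$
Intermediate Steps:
$P{\left(v \right)} = -16$ ($P{\left(v \right)} = \left(0 - 4\right) 4 = \left(-4\right) 4 = -16$)
$1915 + \left(16 + P{\left(-3 \right)}\right) D{\left(3 \right)} = 1915 + \left(16 - 16\right) 3 = 1915 + 0 \cdot 3 = 1915 + 0 = 1915$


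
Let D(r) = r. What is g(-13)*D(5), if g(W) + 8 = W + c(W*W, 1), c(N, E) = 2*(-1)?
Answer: -115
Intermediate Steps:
c(N, E) = -2
g(W) = -10 + W (g(W) = -8 + (W - 2) = -8 + (-2 + W) = -10 + W)
g(-13)*D(5) = (-10 - 13)*5 = -23*5 = -115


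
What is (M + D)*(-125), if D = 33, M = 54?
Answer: -10875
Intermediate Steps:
(M + D)*(-125) = (54 + 33)*(-125) = 87*(-125) = -10875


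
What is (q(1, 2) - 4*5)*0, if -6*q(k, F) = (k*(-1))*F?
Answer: 0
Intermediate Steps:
q(k, F) = F*k/6 (q(k, F) = -k*(-1)*F/6 = -(-k)*F/6 = -(-1)*F*k/6 = F*k/6)
(q(1, 2) - 4*5)*0 = ((⅙)*2*1 - 4*5)*0 = (⅓ - 20)*0 = -59/3*0 = 0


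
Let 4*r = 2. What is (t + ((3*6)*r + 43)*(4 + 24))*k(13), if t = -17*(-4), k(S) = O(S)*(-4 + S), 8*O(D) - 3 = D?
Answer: 27432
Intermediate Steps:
r = ½ (r = (¼)*2 = ½ ≈ 0.50000)
O(D) = 3/8 + D/8
k(S) = (-4 + S)*(3/8 + S/8) (k(S) = (3/8 + S/8)*(-4 + S) = (-4 + S)*(3/8 + S/8))
t = 68
(t + ((3*6)*r + 43)*(4 + 24))*k(13) = (68 + ((3*6)*(½) + 43)*(4 + 24))*((-4 + 13)*(3 + 13)/8) = (68 + (18*(½) + 43)*28)*((⅛)*9*16) = (68 + (9 + 43)*28)*18 = (68 + 52*28)*18 = (68 + 1456)*18 = 1524*18 = 27432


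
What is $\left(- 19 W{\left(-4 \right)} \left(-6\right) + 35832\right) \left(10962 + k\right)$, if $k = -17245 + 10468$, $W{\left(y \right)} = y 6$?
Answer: $138506760$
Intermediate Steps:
$W{\left(y \right)} = 6 y$
$k = -6777$
$\left(- 19 W{\left(-4 \right)} \left(-6\right) + 35832\right) \left(10962 + k\right) = \left(- 19 \cdot 6 \left(-4\right) \left(-6\right) + 35832\right) \left(10962 - 6777\right) = \left(\left(-19\right) \left(-24\right) \left(-6\right) + 35832\right) 4185 = \left(456 \left(-6\right) + 35832\right) 4185 = \left(-2736 + 35832\right) 4185 = 33096 \cdot 4185 = 138506760$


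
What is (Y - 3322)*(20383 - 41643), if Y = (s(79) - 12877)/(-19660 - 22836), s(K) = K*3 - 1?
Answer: 750260462365/10624 ≈ 7.0619e+7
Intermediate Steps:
s(K) = -1 + 3*K (s(K) = 3*K - 1 = -1 + 3*K)
Y = 12641/42496 (Y = ((-1 + 3*79) - 12877)/(-19660 - 22836) = ((-1 + 237) - 12877)/(-42496) = (236 - 12877)*(-1/42496) = -12641*(-1/42496) = 12641/42496 ≈ 0.29746)
(Y - 3322)*(20383 - 41643) = (12641/42496 - 3322)*(20383 - 41643) = -141159071/42496*(-21260) = 750260462365/10624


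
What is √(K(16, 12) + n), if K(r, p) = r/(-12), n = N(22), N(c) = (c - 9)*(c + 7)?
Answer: 7*√69/3 ≈ 19.382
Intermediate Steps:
N(c) = (-9 + c)*(7 + c)
n = 377 (n = -63 + 22² - 2*22 = -63 + 484 - 44 = 377)
K(r, p) = -r/12 (K(r, p) = r*(-1/12) = -r/12)
√(K(16, 12) + n) = √(-1/12*16 + 377) = √(-4/3 + 377) = √(1127/3) = 7*√69/3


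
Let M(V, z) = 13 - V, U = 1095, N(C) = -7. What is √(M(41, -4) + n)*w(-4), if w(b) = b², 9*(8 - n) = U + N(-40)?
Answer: 32*I*√317/3 ≈ 189.91*I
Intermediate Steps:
n = -1016/9 (n = 8 - (1095 - 7)/9 = 8 - ⅑*1088 = 8 - 1088/9 = -1016/9 ≈ -112.89)
√(M(41, -4) + n)*w(-4) = √((13 - 1*41) - 1016/9)*(-4)² = √((13 - 41) - 1016/9)*16 = √(-28 - 1016/9)*16 = √(-1268/9)*16 = (2*I*√317/3)*16 = 32*I*√317/3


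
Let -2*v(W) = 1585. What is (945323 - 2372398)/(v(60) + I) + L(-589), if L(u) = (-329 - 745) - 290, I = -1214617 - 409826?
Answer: -4430788294/3250471 ≈ -1363.1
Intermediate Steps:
v(W) = -1585/2 (v(W) = -½*1585 = -1585/2)
I = -1624443
L(u) = -1364 (L(u) = -1074 - 290 = -1364)
(945323 - 2372398)/(v(60) + I) + L(-589) = (945323 - 2372398)/(-1585/2 - 1624443) - 1364 = -1427075/(-3250471/2) - 1364 = -1427075*(-2/3250471) - 1364 = 2854150/3250471 - 1364 = -4430788294/3250471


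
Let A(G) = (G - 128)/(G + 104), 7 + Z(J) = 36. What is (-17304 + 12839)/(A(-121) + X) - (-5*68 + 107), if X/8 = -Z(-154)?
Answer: 187368/739 ≈ 253.54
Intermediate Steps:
Z(J) = 29 (Z(J) = -7 + 36 = 29)
A(G) = (-128 + G)/(104 + G)
X = -232 (X = 8*(-1*29) = 8*(-29) = -232)
(-17304 + 12839)/(A(-121) + X) - (-5*68 + 107) = (-17304 + 12839)/((-128 - 121)/(104 - 121) - 232) - (-5*68 + 107) = -4465/(-249/(-17) - 232) - (-340 + 107) = -4465/(-1/17*(-249) - 232) - 1*(-233) = -4465/(249/17 - 232) + 233 = -4465/(-3695/17) + 233 = -4465*(-17/3695) + 233 = 15181/739 + 233 = 187368/739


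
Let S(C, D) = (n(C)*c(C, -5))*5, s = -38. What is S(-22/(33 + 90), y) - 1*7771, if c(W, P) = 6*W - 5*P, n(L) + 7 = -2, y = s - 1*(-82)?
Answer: -362756/41 ≈ -8847.7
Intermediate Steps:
y = 44 (y = -38 - 1*(-82) = -38 + 82 = 44)
n(L) = -9 (n(L) = -7 - 2 = -9)
c(W, P) = -5*P + 6*W
S(C, D) = -1125 - 270*C (S(C, D) = -9*(-5*(-5) + 6*C)*5 = -9*(25 + 6*C)*5 = (-225 - 54*C)*5 = -1125 - 270*C)
S(-22/(33 + 90), y) - 1*7771 = (-1125 - (-5940)/(33 + 90)) - 1*7771 = (-1125 - (-5940)/123) - 7771 = (-1125 - 270*(-22/123)) - 7771 = (-1125 + 1980/41) - 7771 = -44145/41 - 7771 = -362756/41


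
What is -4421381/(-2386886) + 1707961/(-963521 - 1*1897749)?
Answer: 2143514153606/1707381326305 ≈ 1.2554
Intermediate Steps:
-4421381/(-2386886) + 1707961/(-963521 - 1*1897749) = -4421381*(-1/2386886) + 1707961/(-963521 - 1897749) = 4421381/2386886 + 1707961/(-2861270) = 4421381/2386886 + 1707961*(-1/2861270) = 4421381/2386886 - 1707961/2861270 = 2143514153606/1707381326305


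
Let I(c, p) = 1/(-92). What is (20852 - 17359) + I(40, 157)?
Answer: 321355/92 ≈ 3493.0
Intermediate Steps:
I(c, p) = -1/92
(20852 - 17359) + I(40, 157) = (20852 - 17359) - 1/92 = 3493 - 1/92 = 321355/92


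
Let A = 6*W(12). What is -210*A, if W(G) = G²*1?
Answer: -181440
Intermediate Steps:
W(G) = G²
A = 864 (A = 6*12² = 6*144 = 864)
-210*A = -210*864 = -181440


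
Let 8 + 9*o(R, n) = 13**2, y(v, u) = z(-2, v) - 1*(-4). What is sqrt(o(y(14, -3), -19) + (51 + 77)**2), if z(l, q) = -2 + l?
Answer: sqrt(147617)/3 ≈ 128.07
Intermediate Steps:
y(v, u) = 0 (y(v, u) = (-2 - 2) - 1*(-4) = -4 + 4 = 0)
o(R, n) = 161/9 (o(R, n) = -8/9 + (1/9)*13**2 = -8/9 + (1/9)*169 = -8/9 + 169/9 = 161/9)
sqrt(o(y(14, -3), -19) + (51 + 77)**2) = sqrt(161/9 + (51 + 77)**2) = sqrt(161/9 + 128**2) = sqrt(161/9 + 16384) = sqrt(147617/9) = sqrt(147617)/3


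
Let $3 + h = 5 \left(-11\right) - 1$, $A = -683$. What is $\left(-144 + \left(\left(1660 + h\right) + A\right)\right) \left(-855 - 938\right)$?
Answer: $-1387782$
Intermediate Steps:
$h = -59$ ($h = -3 + \left(5 \left(-11\right) - 1\right) = -3 - 56 = -59$)
$\left(-144 + \left(\left(1660 + h\right) + A\right)\right) \left(-855 - 938\right) = \left(-144 + \left(\left(1660 - 59\right) - 683\right)\right) \left(-855 - 938\right) = \left(-144 + \left(1601 - 683\right)\right) \left(-1793\right) = \left(-144 + 918\right) \left(-1793\right) = 774 \left(-1793\right) = -1387782$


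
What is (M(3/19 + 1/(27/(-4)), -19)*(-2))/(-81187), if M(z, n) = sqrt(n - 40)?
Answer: 2*I*sqrt(59)/81187 ≈ 0.00018922*I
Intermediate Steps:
M(z, n) = sqrt(-40 + n)
(M(3/19 + 1/(27/(-4)), -19)*(-2))/(-81187) = (sqrt(-40 - 19)*(-2))/(-81187) = (sqrt(-59)*(-2))*(-1/81187) = ((I*sqrt(59))*(-2))*(-1/81187) = -2*I*sqrt(59)*(-1/81187) = 2*I*sqrt(59)/81187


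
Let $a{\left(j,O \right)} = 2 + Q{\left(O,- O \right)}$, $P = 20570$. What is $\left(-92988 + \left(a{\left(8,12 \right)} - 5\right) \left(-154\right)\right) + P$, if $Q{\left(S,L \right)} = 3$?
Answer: $-72418$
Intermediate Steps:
$a{\left(j,O \right)} = 5$ ($a{\left(j,O \right)} = 2 + 3 = 5$)
$\left(-92988 + \left(a{\left(8,12 \right)} - 5\right) \left(-154\right)\right) + P = \left(-92988 + \left(5 - 5\right) \left(-154\right)\right) + 20570 = \left(-92988 + 0 \left(-154\right)\right) + 20570 = \left(-92988 + 0\right) + 20570 = -92988 + 20570 = -72418$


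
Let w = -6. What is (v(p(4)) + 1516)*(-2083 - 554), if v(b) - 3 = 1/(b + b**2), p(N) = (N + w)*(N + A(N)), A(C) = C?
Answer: -320449119/80 ≈ -4.0056e+6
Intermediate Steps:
p(N) = 2*N*(-6 + N) (p(N) = (N - 6)*(N + N) = (-6 + N)*(2*N) = 2*N*(-6 + N))
v(b) = 3 + 1/(b + b**2)
(v(p(4)) + 1516)*(-2083 - 554) = ((1 + 3*(2*4*(-6 + 4)) + 3*(2*4*(-6 + 4))**2)/(((2*4*(-6 + 4)))*(1 + 2*4*(-6 + 4))) + 1516)*(-2083 - 554) = ((1 + 3*(2*4*(-2)) + 3*(2*4*(-2))**2)/(((2*4*(-2)))*(1 + 2*4*(-2))) + 1516)*(-2637) = ((1 + 3*(-16) + 3*(-16)**2)/((-16)*(1 - 16)) + 1516)*(-2637) = (-1/16*(1 - 48 + 3*256)/(-15) + 1516)*(-2637) = (-1/16*(-1/15)*(1 - 48 + 768) + 1516)*(-2637) = (-1/16*(-1/15)*721 + 1516)*(-2637) = (721/240 + 1516)*(-2637) = (364561/240)*(-2637) = -320449119/80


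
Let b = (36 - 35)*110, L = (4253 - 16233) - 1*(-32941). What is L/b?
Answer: 20961/110 ≈ 190.55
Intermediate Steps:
L = 20961 (L = -11980 + 32941 = 20961)
b = 110 (b = 1*110 = 110)
L/b = 20961/110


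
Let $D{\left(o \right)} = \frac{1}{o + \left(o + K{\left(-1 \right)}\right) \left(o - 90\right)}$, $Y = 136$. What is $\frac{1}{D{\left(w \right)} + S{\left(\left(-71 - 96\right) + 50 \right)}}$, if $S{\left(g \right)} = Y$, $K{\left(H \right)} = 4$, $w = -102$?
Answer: $\frac{18714}{2545105} \approx 0.0073529$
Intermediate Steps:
$S{\left(g \right)} = 136$
$D{\left(o \right)} = \frac{1}{o + \left(-90 + o\right) \left(4 + o\right)}$ ($D{\left(o \right)} = \frac{1}{o + \left(o + 4\right) \left(o - 90\right)} = \frac{1}{o + \left(4 + o\right) \left(-90 + o\right)} = \frac{1}{o + \left(-90 + o\right) \left(4 + o\right)}$)
$\frac{1}{D{\left(w \right)} + S{\left(\left(-71 - 96\right) + 50 \right)}} = \frac{1}{\frac{1}{-360 + \left(-102\right)^{2} - -8670} + 136} = \frac{1}{\frac{1}{-360 + 10404 + 8670} + 136} = \frac{1}{\frac{1}{18714} + 136} = \frac{1}{\frac{2545105}{18714}} = \frac{18714}{2545105}$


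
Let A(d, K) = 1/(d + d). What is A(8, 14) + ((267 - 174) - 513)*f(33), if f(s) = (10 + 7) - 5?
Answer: -80639/16 ≈ -5039.9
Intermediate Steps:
A(d, K) = 1/(2*d)
f(s) = 12 (f(s) = 17 - 5 = 12)
A(8, 14) + ((267 - 174) - 513)*f(33) = (½)/8 + ((267 - 174) - 513)*12 = (½)*(⅛) + (93 - 513)*12 = 1/16 - 420*12 = 1/16 - 5040 = -80639/16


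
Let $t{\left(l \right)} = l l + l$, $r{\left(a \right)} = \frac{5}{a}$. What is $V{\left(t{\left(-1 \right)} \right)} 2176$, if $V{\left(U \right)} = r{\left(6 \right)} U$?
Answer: $0$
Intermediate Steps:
$t{\left(l \right)} = l + l^{2}$ ($t{\left(l \right)} = l^{2} + l = l + l^{2}$)
$V{\left(U \right)} = \frac{5 U}{6}$ ($V{\left(U \right)} = \frac{5}{6} U = 5 \cdot \frac{1}{6} U = \frac{5 U}{6}$)
$V{\left(t{\left(-1 \right)} \right)} 2176 = \frac{5 \left(- (1 - 1)\right)}{6} \cdot 2176 = \frac{5 \left(\left(-1\right) 0\right)}{6} \cdot 2176 = \frac{5}{6} \cdot 0 \cdot 2176 = 0 \cdot 2176 = 0$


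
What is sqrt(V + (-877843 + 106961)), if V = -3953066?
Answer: 2*I*sqrt(1180987) ≈ 2173.5*I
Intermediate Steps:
sqrt(V + (-877843 + 106961)) = sqrt(-3953066 + (-877843 + 106961)) = sqrt(-3953066 - 770882) = sqrt(-4723948) = 2*I*sqrt(1180987)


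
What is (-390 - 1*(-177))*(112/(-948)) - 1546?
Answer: -120146/79 ≈ -1520.8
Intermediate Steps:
(-390 - 1*(-177))*(112/(-948)) - 1546 = (-390 + 177)*(112*(-1/948)) - 1546 = -213*(-28/237) - 1546 = 1988/79 - 1546 = -120146/79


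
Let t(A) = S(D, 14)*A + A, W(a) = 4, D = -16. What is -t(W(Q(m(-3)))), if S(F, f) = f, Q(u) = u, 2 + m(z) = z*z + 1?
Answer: -60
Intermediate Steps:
m(z) = -1 + z**2 (m(z) = -2 + (z*z + 1) = -2 + (z**2 + 1) = -2 + (1 + z**2) = -1 + z**2)
t(A) = 15*A (t(A) = 14*A + A = 15*A)
-t(W(Q(m(-3)))) = -15*4 = -1*60 = -60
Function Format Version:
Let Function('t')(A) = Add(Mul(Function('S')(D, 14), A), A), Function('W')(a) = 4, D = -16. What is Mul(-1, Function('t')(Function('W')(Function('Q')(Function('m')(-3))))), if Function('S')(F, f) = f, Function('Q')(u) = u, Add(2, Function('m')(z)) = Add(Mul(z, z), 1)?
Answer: -60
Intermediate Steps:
Function('m')(z) = Add(-1, Pow(z, 2)) (Function('m')(z) = Add(-2, Add(Mul(z, z), 1)) = Add(-2, Add(Pow(z, 2), 1)) = Add(-2, Add(1, Pow(z, 2))) = Add(-1, Pow(z, 2)))
Function('t')(A) = Mul(15, A) (Function('t')(A) = Add(Mul(14, A), A) = Mul(15, A))
Mul(-1, Function('t')(Function('W')(Function('Q')(Function('m')(-3))))) = Mul(-1, Mul(15, 4)) = Mul(-1, 60) = -60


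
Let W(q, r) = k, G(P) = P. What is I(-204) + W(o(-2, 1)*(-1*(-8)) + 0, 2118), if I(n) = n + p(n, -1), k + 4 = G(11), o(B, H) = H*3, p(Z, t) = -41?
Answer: -238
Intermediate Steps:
o(B, H) = 3*H
k = 7 (k = -4 + 11 = 7)
W(q, r) = 7
I(n) = -41 + n (I(n) = n - 41 = -41 + n)
I(-204) + W(o(-2, 1)*(-1*(-8)) + 0, 2118) = (-41 - 204) + 7 = -245 + 7 = -238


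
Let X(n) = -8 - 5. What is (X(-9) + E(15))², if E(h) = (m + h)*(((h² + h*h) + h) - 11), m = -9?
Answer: 7349521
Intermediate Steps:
X(n) = -13
E(h) = (-9 + h)*(-11 + h + 2*h²) (E(h) = (-9 + h)*(((h² + h*h) + h) - 11) = (-9 + h)*(((h² + h²) + h) - 11) = (-9 + h)*((2*h² + h) - 11) = (-9 + h)*((h + 2*h²) - 11) = (-9 + h)*(-11 + h + 2*h²))
(X(-9) + E(15))² = (-13 + (99 - 20*15 - 17*15² + 2*15³))² = (-13 + (99 - 300 - 17*225 + 2*3375))² = (-13 + (99 - 300 - 3825 + 6750))² = (-13 + 2724)² = 2711² = 7349521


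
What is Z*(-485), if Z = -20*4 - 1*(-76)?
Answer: 1940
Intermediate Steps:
Z = -4 (Z = -80 + 76 = -4)
Z*(-485) = -4*(-485) = 1940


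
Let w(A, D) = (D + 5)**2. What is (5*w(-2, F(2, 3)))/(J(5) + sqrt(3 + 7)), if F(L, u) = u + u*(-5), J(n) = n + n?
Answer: 245/9 - 49*sqrt(10)/18 ≈ 18.614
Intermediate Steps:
J(n) = 2*n
F(L, u) = -4*u (F(L, u) = u - 5*u = -4*u)
w(A, D) = (5 + D)**2
(5*w(-2, F(2, 3)))/(J(5) + sqrt(3 + 7)) = (5*(5 - 4*3)**2)/(2*5 + sqrt(3 + 7)) = (5*(5 - 12)**2)/(10 + sqrt(10)) = (5*(-7)**2)/(10 + sqrt(10)) = (5*49)/(10 + sqrt(10)) = 245/(10 + sqrt(10))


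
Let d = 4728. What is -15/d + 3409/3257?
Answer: 5356299/5133032 ≈ 1.0435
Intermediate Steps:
-15/d + 3409/3257 = -15/4728 + 3409/3257 = -15*1/4728 + 3409*(1/3257) = -5/1576 + 3409/3257 = 5356299/5133032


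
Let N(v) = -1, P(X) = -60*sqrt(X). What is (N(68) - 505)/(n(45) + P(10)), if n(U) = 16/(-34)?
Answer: -4301/650246 + 1096755*sqrt(10)/1300492 ≈ 2.6603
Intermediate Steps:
n(U) = -8/17 (n(U) = 16*(-1/34) = -8/17)
(N(68) - 505)/(n(45) + P(10)) = (-1 - 505)/(-8/17 - 60*sqrt(10)) = -506/(-8/17 - 60*sqrt(10))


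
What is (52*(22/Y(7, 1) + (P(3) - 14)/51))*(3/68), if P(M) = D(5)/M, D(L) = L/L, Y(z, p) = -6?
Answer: -7826/867 ≈ -9.0265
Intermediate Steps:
D(L) = 1
P(M) = 1/M
(52*(22/Y(7, 1) + (P(3) - 14)/51))*(3/68) = (52*(22/(-6) + (1/3 - 14)/51))*(3/68) = (52*(22*(-1/6) + (1/3 - 14)*(1/51)))*(3*(1/68)) = (52*(-11/3 - 41/3*1/51))*(3/68) = (52*(-11/3 - 41/153))*(3/68) = (52*(-602/153))*(3/68) = -31304/153*3/68 = -7826/867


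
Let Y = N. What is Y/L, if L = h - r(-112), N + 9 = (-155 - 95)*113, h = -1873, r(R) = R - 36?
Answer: 28259/1725 ≈ 16.382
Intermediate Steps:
r(R) = -36 + R
N = -28259 (N = -9 + (-155 - 95)*113 = -9 - 250*113 = -9 - 28250 = -28259)
L = -1725 (L = -1873 - (-36 - 112) = -1873 - 1*(-148) = -1873 + 148 = -1725)
Y = -28259
Y/L = -28259/(-1725) = -28259*(-1/1725) = 28259/1725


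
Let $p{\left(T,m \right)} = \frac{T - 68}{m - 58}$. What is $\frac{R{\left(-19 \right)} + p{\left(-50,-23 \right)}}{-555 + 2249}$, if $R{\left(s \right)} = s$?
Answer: $- \frac{203}{19602} \approx -0.010356$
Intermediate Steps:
$p{\left(T,m \right)} = \frac{-68 + T}{-58 + m}$
$\frac{R{\left(-19 \right)} + p{\left(-50,-23 \right)}}{-555 + 2249} = \frac{-19 + \frac{-68 - 50}{-58 - 23}}{-555 + 2249} = \frac{-19 + \frac{1}{-81} \left(-118\right)}{1694} = \left(-19 - - \frac{118}{81}\right) \frac{1}{1694} = \left(-19 + \frac{118}{81}\right) \frac{1}{1694} = \left(- \frac{1421}{81}\right) \frac{1}{1694} = - \frac{203}{19602}$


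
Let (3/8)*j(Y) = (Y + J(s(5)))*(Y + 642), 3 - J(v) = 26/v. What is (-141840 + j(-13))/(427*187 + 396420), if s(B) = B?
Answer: -2510032/7144035 ≈ -0.35135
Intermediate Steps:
J(v) = 3 - 26/v
j(Y) = 8*(642 + Y)*(-11/5 + Y)/3 (j(Y) = 8*((Y + (3 - 26/5))*(Y + 642))/3 = 8*((Y + (3 - 26*⅕))*(642 + Y))/3 = 8*((Y + (3 - 26/5))*(642 + Y))/3 = 8*((Y - 11/5)*(642 + Y))/3 = 8*((-11/5 + Y)*(642 + Y))/3 = 8*((642 + Y)*(-11/5 + Y))/3 = 8*(642 + Y)*(-11/5 + Y)/3)
(-141840 + j(-13))/(427*187 + 396420) = (-141840 + (-18832/5 + (8/3)*(-13)² + (25592/15)*(-13)))/(427*187 + 396420) = (-141840 + (-18832/5 + (8/3)*169 - 332696/15))/(79849 + 396420) = (-141840 + (-18832/5 + 1352/3 - 332696/15))/476269 = (-141840 - 382432/15)*(1/476269) = -2510032/15*1/476269 = -2510032/7144035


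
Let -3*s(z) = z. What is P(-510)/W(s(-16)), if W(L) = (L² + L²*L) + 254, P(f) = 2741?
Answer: 74007/11722 ≈ 6.3135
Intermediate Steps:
s(z) = -z/3
W(L) = 254 + L² + L³ (W(L) = (L² + L³) + 254 = 254 + L² + L³)
P(-510)/W(s(-16)) = 2741/(254 + (-⅓*(-16))² + (-⅓*(-16))³) = 2741/(254 + (16/3)² + (16/3)³) = 2741/(254 + 256/9 + 4096/27) = 2741/(11722/27) = 2741*(27/11722) = 74007/11722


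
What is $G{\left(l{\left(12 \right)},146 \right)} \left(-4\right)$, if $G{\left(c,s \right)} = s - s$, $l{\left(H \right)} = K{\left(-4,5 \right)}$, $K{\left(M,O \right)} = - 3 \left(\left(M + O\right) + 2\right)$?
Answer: $0$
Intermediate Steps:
$K{\left(M,O \right)} = -6 - 3 M - 3 O$ ($K{\left(M,O \right)} = - 3 \left(2 + M + O\right) = -6 - 3 M - 3 O$)
$l{\left(H \right)} = -9$ ($l{\left(H \right)} = -6 - -12 - 15 = -6 + 12 - 15 = -9$)
$G{\left(c,s \right)} = 0$
$G{\left(l{\left(12 \right)},146 \right)} \left(-4\right) = 0 \left(-4\right) = 0$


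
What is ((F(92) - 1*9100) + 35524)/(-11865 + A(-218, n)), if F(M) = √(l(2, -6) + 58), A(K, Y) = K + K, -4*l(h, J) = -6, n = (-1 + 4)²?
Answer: -26424/12301 - √238/24602 ≈ -2.1487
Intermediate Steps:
n = 9 (n = 3² = 9)
l(h, J) = 3/2 (l(h, J) = -¼*(-6) = 3/2)
A(K, Y) = 2*K
F(M) = √238/2 (F(M) = √(3/2 + 58) = √(119/2) = √238/2)
((F(92) - 1*9100) + 35524)/(-11865 + A(-218, n)) = ((√238/2 - 1*9100) + 35524)/(-11865 + 2*(-218)) = ((√238/2 - 9100) + 35524)/(-11865 - 436) = ((-9100 + √238/2) + 35524)/(-12301) = (26424 + √238/2)*(-1/12301) = -26424/12301 - √238/24602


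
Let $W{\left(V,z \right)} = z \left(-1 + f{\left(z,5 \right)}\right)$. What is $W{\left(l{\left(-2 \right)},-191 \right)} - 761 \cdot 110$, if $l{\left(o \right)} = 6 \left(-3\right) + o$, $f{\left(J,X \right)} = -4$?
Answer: $-82755$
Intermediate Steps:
$l{\left(o \right)} = -18 + o$
$W{\left(V,z \right)} = - 5 z$ ($W{\left(V,z \right)} = z \left(-1 - 4\right) = z \left(-5\right) = - 5 z$)
$W{\left(l{\left(-2 \right)},-191 \right)} - 761 \cdot 110 = \left(-5\right) \left(-191\right) - 761 \cdot 110 = 955 - 83710 = -82755$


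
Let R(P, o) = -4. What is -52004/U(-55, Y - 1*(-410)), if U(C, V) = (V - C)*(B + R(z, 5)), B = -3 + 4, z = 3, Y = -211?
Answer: 26002/381 ≈ 68.247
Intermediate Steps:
B = 1
U(C, V) = -3*V + 3*C (U(C, V) = (V - C)*(1 - 4) = (V - C)*(-3) = -3*V + 3*C)
-52004/U(-55, Y - 1*(-410)) = -52004/(-3*(-211 - 1*(-410)) + 3*(-55)) = -52004/(-3*(-211 + 410) - 165) = -52004/(-3*199 - 165) = -52004/(-597 - 165) = -52004/(-762) = -52004*(-1/762) = 26002/381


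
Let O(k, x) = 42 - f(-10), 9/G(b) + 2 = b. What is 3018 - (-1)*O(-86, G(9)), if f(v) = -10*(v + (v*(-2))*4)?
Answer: 3760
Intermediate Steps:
f(v) = 70*v (f(v) = -10*(v - 2*v*4) = -10*(v - 8*v) = -(-70)*v = 70*v)
G(b) = 9/(-2 + b)
O(k, x) = 742 (O(k, x) = 42 - 70*(-10) = 42 - 1*(-700) = 42 + 700 = 742)
3018 - (-1)*O(-86, G(9)) = 3018 - (-1)*742 = 3018 - 1*(-742) = 3018 + 742 = 3760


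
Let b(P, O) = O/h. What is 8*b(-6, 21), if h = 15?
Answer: 56/5 ≈ 11.200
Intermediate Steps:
b(P, O) = O/15
8*b(-6, 21) = 8*((1/15)*21) = 8*(7/5) = 56/5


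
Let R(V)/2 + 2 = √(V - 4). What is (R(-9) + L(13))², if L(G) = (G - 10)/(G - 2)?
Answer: (-41 + 22*I*√13)²/121 ≈ -38.107 - 53.755*I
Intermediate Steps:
R(V) = -4 + 2*√(-4 + V) (R(V) = -4 + 2*√(V - 4) = -4 + 2*√(-4 + V))
L(G) = (-10 + G)/(-2 + G)
(R(-9) + L(13))² = ((-4 + 2*√(-4 - 9)) + (-10 + 13)/(-2 + 13))² = ((-4 + 2*√(-13)) + 3/11)² = ((-4 + 2*(I*√13)) + (1/11)*3)² = ((-4 + 2*I*√13) + 3/11)² = (-41/11 + 2*I*√13)²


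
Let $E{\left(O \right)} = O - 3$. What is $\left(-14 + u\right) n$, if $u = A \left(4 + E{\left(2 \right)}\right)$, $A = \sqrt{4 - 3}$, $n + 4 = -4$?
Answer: $88$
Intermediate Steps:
$n = -8$ ($n = -4 - 4 = -8$)
$A = 1$ ($A = \sqrt{1} = 1$)
$E{\left(O \right)} = -3 + O$ ($E{\left(O \right)} = O - 3 = -3 + O$)
$u = 3$ ($u = 1 \left(4 + \left(-3 + 2\right)\right) = 1 \left(4 - 1\right) = 1 \cdot 3 = 3$)
$\left(-14 + u\right) n = \left(-14 + 3\right) \left(-8\right) = \left(-11\right) \left(-8\right) = 88$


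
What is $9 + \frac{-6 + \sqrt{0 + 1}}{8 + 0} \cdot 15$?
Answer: $- \frac{3}{8} \approx -0.375$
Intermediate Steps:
$9 + \frac{-6 + \sqrt{0 + 1}}{8 + 0} \cdot 15 = 9 + \frac{-6 + \sqrt{1}}{8} \cdot 15 = 9 + \left(-6 + 1\right) \frac{1}{8} \cdot 15 = 9 + \left(-5\right) \frac{1}{8} \cdot 15 = 9 - \frac{75}{8} = - \frac{3}{8}$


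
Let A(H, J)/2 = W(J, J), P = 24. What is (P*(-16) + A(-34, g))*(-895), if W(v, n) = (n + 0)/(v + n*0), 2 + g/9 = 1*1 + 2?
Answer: 341890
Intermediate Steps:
g = 9 (g = -18 + 9*(1*1 + 2) = -18 + 9*(1 + 2) = -18 + 9*3 = -18 + 27 = 9)
W(v, n) = n/v (W(v, n) = n/(v + 0) = n/v)
A(H, J) = 2 (A(H, J) = 2*(J/J) = 2*1 = 2)
(P*(-16) + A(-34, g))*(-895) = (24*(-16) + 2)*(-895) = (-384 + 2)*(-895) = -382*(-895) = 341890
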